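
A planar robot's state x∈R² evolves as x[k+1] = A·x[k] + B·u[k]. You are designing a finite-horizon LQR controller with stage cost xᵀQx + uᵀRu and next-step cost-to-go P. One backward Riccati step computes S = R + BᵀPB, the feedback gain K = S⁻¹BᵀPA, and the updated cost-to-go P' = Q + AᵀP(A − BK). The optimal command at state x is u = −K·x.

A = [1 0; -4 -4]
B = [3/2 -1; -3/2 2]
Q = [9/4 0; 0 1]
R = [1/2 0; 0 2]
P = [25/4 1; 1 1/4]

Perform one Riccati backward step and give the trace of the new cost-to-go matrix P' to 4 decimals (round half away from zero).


6.3633

BᵀP = [7.8750 1.1250; -4.2500 -0.5000]
S = R + BᵀPB = [1/2 0; 0 2] + [10.1250 -5.6250; -5.6250 3.2500] = [10.6250 -5.6250; -5.6250 5.2500]
BᵀPA = [3.3750 -4.5000; -2.2500 2.0000]
K = S⁻¹·BᵀPA = [0.2097 -0.5126; -0.2039 -0.1683]
A−BK = [0.4816 0.6006; -3.2777 -4.4324]
AᵀP(A−BK) = [1.0835 1.3515; 1.3515 2.0298]
P' = Q + AᵀP(A−BK) = [3.3335 1.3515; 1.3515 3.0298]
tr(P') = 6.3633


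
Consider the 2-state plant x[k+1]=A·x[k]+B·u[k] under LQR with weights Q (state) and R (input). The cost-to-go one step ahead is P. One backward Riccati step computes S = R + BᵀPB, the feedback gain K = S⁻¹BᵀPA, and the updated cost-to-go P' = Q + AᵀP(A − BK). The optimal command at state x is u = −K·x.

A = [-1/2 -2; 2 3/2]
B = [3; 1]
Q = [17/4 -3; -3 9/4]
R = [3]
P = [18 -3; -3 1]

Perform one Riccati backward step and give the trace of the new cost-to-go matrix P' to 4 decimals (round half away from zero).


13.8024

BᵀP = [51.0000 -8.0000]
S = R + BᵀPB = [3] + [145.0000] = [148.0000]
BᵀPA = [-41.5000 -114.0000]
K = S⁻¹·BᵀPA = [-0.2804 -0.7703]
A−BK = [0.3412 0.3108; 2.2804 2.2703]
AᵀP(A−BK) = [2.8632 3.2838; 3.2838 4.4392]
P' = Q + AᵀP(A−BK) = [7.1132 0.2838; 0.2838 6.6892]
tr(P') = 13.8024


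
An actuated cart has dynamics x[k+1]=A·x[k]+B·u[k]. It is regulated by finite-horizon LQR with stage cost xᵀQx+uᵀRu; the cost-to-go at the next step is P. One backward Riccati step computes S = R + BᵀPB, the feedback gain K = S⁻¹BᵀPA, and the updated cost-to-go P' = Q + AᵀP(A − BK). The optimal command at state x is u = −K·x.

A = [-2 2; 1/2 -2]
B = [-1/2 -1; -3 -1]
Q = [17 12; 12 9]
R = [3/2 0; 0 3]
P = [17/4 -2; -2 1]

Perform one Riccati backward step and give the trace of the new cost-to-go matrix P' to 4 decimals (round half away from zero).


BᵀP = [3.8750 -2.0000; -2.2500 1.0000]
S = R + BᵀPB = [3/2 0; 0 3] + [4.0625 -1.8750; -1.8750 1.2500] = [5.5625 -1.8750; -1.8750 4.2500]
BᵀPA = [-8.7500 11.7500; 5.0000 -6.5000]
K = S⁻¹·BᵀPA = [-1.3820 1.8758; 0.5668 -0.7019]
A−BK = [-2.1242 2.2360; -3.0792 2.9255]
AᵀP(A−BK) = [6.3238 -8.0776; -8.0776 10.3975]
P' = Q + AᵀP(A−BK) = [23.3238 3.9224; 3.9224 19.3975]
tr(P') = 42.7213

42.7213


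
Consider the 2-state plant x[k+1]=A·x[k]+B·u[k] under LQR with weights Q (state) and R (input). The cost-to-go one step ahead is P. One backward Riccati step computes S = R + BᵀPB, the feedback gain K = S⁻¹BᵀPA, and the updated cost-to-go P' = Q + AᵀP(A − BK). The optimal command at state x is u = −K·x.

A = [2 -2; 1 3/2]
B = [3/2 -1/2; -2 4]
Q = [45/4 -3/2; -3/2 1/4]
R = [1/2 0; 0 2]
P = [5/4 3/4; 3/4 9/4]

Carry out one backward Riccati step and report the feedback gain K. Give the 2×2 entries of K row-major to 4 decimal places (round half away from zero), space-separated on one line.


BᵀP = [0.3750 -3.3750; 2.3750 8.6250]
S = R + BᵀPB = [1/2 0; 0 2] + [7.3125 -13.6875; -13.6875 33.3125] = [7.8125 -13.6875; -13.6875 35.3125]
BᵀPA = [-2.6250 -5.8125; 13.3750 8.1875]
K = S⁻¹·BᵀPA = [1.0208 -1.0526; 0.7744 -0.1761]
A−BK = [0.8560 -0.5092; -0.0561 0.0994]
AᵀP(A−BK) = [2.5715 -1.2822; -1.2822 0.8864]
P' = Q + AᵀP(A−BK) = [13.8215 -2.7822; -2.7822 1.1364]
tr(P') = 14.9579

1.0208 -1.0526 0.7744 -0.1761


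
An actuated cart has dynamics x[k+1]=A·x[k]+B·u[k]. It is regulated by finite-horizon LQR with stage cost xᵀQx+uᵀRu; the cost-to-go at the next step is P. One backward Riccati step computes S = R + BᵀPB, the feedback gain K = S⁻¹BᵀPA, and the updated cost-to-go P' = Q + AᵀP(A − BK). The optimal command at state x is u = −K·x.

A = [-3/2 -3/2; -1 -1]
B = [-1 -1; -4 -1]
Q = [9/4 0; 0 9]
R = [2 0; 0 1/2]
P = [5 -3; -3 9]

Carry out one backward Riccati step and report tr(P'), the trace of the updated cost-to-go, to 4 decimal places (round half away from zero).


BᵀP = [7.0000 -33.0000; -2.0000 -6.0000]
S = R + BᵀPB = [2 0; 0 1/2] + [125.0000 26.0000; 26.0000 8.0000] = [127.0000 26.0000; 26.0000 8.5000]
BᵀPA = [22.5000 22.5000; 9.0000 9.0000]
K = S⁻¹·BᵀPA = [-0.1059 -0.1059; 1.3829 1.3829]
A−BK = [-0.2230 -0.2230; -0.0409 -0.0409]
AᵀP(A−BK) = [1.1877 1.1877; 1.1877 1.1877]
P' = Q + AᵀP(A−BK) = [3.4377 1.1877; 1.1877 10.1877]
tr(P') = 13.6255

13.6255


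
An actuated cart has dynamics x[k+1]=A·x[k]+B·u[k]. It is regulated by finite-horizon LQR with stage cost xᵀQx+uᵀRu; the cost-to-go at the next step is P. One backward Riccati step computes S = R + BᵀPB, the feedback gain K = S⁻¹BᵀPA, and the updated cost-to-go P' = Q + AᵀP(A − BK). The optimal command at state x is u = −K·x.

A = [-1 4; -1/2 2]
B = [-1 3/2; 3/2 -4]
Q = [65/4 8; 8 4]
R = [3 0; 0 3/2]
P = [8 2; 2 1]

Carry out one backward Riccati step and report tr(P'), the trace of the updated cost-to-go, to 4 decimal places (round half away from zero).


129.3300

BᵀP = [-5.0000 -0.5000; 4.0000 -1.0000]
S = R + BᵀPB = [3 0; 0 3/2] + [4.2500 -5.5000; -5.5000 10.0000] = [7.2500 -5.5000; -5.5000 11.5000]
BᵀPA = [5.2500 -21.0000; -3.5000 14.0000]
K = S⁻¹·BᵀPA = [0.7741 -3.0965; 0.0659 -0.2635]
A−BK = [-0.3247 1.2988; -1.3976 5.5906]
AᵀP(A−BK) = [6.4165 -25.6659; -25.6659 102.6635]
P' = Q + AᵀP(A−BK) = [22.6665 -17.6659; -17.6659 106.6635]
tr(P') = 129.3300


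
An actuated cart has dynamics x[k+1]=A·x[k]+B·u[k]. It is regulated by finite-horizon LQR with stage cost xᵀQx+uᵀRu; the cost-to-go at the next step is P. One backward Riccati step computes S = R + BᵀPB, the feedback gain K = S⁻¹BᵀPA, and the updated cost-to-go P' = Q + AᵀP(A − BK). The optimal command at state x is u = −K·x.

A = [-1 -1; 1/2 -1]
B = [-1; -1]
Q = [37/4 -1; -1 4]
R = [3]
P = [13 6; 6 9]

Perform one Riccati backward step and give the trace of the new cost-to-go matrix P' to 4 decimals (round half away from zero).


21.6824

BᵀP = [-19.0000 -15.0000]
S = R + BᵀPB = [3] + [34.0000] = [37.0000]
BᵀPA = [11.5000 34.0000]
K = S⁻¹·BᵀPA = [0.3108 0.9189]
A−BK = [-0.6892 -0.0811; 0.8108 -0.0811]
AᵀP(A−BK) = [5.6757 0.9324; 0.9324 2.7568]
P' = Q + AᵀP(A−BK) = [14.9257 -0.0676; -0.0676 6.7568]
tr(P') = 21.6824


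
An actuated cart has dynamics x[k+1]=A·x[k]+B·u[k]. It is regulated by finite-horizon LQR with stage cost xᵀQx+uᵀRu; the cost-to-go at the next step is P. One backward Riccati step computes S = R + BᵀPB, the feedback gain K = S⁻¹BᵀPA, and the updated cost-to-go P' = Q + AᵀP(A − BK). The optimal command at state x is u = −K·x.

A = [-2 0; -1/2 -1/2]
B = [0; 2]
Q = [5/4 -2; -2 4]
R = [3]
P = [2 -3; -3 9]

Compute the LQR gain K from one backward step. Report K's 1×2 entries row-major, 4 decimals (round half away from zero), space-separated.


0.0769 -0.2308

BᵀP = [-6.0000 18.0000]
S = R + BᵀPB = [3] + [36.0000] = [39.0000]
BᵀPA = [3.0000 -9.0000]
K = S⁻¹·BᵀPA = [0.0769 -0.2308]
A−BK = [-2.0000 0.0000; -0.6538 -0.0385]
AᵀP(A−BK) = [4.0192 -0.0577; -0.0577 0.1731]
P' = Q + AᵀP(A−BK) = [5.2692 -2.0577; -2.0577 4.1731]
tr(P') = 9.4423


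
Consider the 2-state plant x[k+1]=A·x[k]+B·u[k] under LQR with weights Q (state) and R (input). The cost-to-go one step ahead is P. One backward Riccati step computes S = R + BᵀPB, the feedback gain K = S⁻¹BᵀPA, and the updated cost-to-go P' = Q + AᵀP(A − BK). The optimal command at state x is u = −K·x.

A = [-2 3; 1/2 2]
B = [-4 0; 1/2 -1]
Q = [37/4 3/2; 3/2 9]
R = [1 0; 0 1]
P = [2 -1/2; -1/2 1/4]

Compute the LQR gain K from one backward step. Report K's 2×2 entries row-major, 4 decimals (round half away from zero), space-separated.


BᵀP = [-8.2500 2.1250; 0.5000 -0.2500]
S = R + BᵀPB = [1 0; 0 1] + [34.0625 -2.1250; -2.1250 0.2500] = [35.0625 -2.1250; -2.1250 1.2500]
BᵀPA = [17.5625 -20.5000; -1.1250 1.0000]
K = S⁻¹·BᵀPA = [0.4976 -0.5978; -0.0541 -0.2162]
A−BK = [-0.0095 0.6089; 0.1971 2.0827]
AᵀP(A−BK) = [0.2623 -0.2448; -0.2448 0.9618]
P' = Q + AᵀP(A−BK) = [9.5123 1.2552; 1.2552 9.9618]
tr(P') = 19.4742

0.4976 -0.5978 -0.0541 -0.2162


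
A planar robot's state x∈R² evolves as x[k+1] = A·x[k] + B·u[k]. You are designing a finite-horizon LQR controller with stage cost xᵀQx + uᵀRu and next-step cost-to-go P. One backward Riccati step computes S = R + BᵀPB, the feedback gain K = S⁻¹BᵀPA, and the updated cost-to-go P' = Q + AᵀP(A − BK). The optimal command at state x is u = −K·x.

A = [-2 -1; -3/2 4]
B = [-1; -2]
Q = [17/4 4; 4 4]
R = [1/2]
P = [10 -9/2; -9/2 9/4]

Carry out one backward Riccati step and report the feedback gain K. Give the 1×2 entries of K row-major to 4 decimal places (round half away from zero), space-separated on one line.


1.3333 0.6667

BᵀP = [-1.0000 0.0000]
S = R + BᵀPB = [1/2] + [1.0000] = [1.5000]
BᵀPA = [2.0000 1.0000]
K = S⁻¹·BᵀPA = [1.3333 0.6667]
A−BK = [-0.6667 -0.3333; 1.1667 5.3333]
AᵀP(A−BK) = [15.3958 34.4167; 34.4167 81.3333]
P' = Q + AᵀP(A−BK) = [19.6458 38.4167; 38.4167 85.3333]
tr(P') = 104.9792


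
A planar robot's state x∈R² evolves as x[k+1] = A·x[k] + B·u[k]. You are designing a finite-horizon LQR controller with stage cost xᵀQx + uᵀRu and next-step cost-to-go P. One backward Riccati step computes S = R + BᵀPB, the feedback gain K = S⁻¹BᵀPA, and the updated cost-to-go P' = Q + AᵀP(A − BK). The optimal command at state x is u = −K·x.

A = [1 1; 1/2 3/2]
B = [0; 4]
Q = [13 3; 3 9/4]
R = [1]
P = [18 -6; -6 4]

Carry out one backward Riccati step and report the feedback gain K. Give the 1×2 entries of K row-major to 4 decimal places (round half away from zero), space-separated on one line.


-0.2462 0.0000

BᵀP = [-24.0000 16.0000]
S = R + BᵀPB = [1] + [64.0000] = [65.0000]
BᵀPA = [-16.0000 0.0000]
K = S⁻¹·BᵀPA = [-0.2462 0.0000]
A−BK = [1.0000 1.0000; 1.4846 1.5000]
AᵀP(A−BK) = [9.0615 9.0000; 9.0000 9.0000]
P' = Q + AᵀP(A−BK) = [22.0615 12.0000; 12.0000 11.2500]
tr(P') = 33.3115


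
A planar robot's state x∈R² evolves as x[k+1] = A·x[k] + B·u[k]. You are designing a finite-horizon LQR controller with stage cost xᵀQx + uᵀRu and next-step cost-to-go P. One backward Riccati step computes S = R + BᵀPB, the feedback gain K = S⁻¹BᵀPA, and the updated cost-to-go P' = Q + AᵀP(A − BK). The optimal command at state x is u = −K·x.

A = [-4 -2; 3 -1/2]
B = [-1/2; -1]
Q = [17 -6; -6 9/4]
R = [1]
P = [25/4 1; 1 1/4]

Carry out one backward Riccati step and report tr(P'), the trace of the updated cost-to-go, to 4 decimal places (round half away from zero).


BᵀP = [-4.1250 -0.7500]
S = R + BᵀPB = [1] + [2.8125] = [3.8125]
BᵀPA = [14.2500 8.6250]
K = S⁻¹·BᵀPA = [3.7377 2.2623]
A−BK = [-2.1311 -0.8689; 6.7377 1.7623]
AᵀP(A−BK) = [24.9877 13.3873; 13.3873 7.5502]
P' = Q + AᵀP(A−BK) = [41.9877 7.3873; 7.3873 9.8002]
tr(P') = 51.7879

51.7879


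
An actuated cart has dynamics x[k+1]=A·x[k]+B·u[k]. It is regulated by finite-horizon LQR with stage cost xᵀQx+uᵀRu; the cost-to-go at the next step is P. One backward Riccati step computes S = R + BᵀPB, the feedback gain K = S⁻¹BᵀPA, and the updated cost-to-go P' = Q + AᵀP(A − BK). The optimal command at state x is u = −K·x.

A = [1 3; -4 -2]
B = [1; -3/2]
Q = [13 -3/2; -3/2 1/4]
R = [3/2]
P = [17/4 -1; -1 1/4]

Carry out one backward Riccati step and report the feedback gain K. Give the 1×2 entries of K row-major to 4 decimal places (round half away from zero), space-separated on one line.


1.2081 2.1477

BᵀP = [5.7500 -1.3750]
S = R + BᵀPB = [3/2] + [7.8125] = [9.3125]
BᵀPA = [11.2500 20.0000]
K = S⁻¹·BᵀPA = [1.2081 2.1477]
A−BK = [-0.2081 0.8523; -2.1879 1.2215]
AᵀP(A−BK) = [2.6594 4.5889; 4.5889 8.2970]
P' = Q + AᵀP(A−BK) = [15.6594 3.0889; 3.0889 8.5470]
tr(P') = 24.2064


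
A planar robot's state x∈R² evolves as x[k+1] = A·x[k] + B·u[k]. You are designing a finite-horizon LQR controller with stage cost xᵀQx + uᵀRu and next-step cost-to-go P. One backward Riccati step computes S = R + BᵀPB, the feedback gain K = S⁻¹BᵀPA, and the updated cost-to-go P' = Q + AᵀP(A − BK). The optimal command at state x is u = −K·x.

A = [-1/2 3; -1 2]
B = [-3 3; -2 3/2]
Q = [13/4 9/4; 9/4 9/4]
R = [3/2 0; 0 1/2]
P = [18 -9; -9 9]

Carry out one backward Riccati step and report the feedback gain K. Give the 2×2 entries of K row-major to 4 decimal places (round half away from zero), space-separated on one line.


0.7315 -0.5982 0.6130 0.3731

BᵀP = [-36.0000 9.0000; 40.5000 -13.5000]
S = R + BᵀPB = [3/2 0; 0 1/2] + [90.0000 -94.5000; -94.5000 101.2500] = [91.5000 -94.5000; -94.5000 101.7500]
BᵀPA = [9.0000 -90.0000; -6.7500 94.5000]
K = S⁻¹·BᵀPA = [0.7315 -0.5982; 0.6130 0.3731]
A−BK = [-0.1446 0.0859; -0.4566 0.2438]
AᵀP(A−BK) = [2.0545 -1.0972; -1.0972 0.8973]
P' = Q + AᵀP(A−BK) = [5.3045 1.1528; 1.1528 3.1473]
tr(P') = 8.4519


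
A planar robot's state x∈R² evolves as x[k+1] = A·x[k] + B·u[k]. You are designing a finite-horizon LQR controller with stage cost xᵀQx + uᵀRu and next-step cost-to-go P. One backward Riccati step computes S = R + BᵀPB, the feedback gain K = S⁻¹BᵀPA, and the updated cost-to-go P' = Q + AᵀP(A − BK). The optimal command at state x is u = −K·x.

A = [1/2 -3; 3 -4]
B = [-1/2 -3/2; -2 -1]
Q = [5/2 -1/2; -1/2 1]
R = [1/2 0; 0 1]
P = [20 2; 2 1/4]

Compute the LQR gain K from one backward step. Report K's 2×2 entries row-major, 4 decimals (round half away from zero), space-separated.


BᵀP = [-14.0000 -1.5000; -32.0000 -3.2500]
S = R + BᵀPB = [1/2 0; 0 1] + [10.0000 22.5000; 22.5000 51.2500] = [10.5000 22.5000; 22.5000 52.2500]
BᵀPA = [-11.5000 48.0000; -25.7500 109.0000]
K = S⁻¹·BᵀPA = [-0.5074 1.3097; -0.2743 1.5221]
A−BK = [-0.1652 -0.0619; 1.7109 0.1416]
AᵀP(A−BK) = [0.3510 -0.7434; -0.7434 3.2212]
P' = Q + AᵀP(A−BK) = [2.8510 -1.2434; -1.2434 4.2212]
tr(P') = 7.0723

-0.5074 1.3097 -0.2743 1.5221


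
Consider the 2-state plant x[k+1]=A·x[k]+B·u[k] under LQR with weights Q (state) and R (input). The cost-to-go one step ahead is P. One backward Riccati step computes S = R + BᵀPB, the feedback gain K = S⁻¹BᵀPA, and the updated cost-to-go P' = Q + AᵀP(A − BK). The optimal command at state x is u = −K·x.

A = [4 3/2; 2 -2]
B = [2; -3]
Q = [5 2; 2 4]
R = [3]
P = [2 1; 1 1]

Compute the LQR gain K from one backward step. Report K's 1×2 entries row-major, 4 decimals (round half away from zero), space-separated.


BᵀP = [1.0000 -1.0000]
S = R + BᵀPB = [3] + [5.0000] = [8.0000]
BᵀPA = [2.0000 3.5000]
K = S⁻¹·BᵀPA = [0.2500 0.4375]
A−BK = [3.5000 0.6250; 2.7500 -0.6875]
AᵀP(A−BK) = [51.5000 2.1250; 2.1250 0.9688]
P' = Q + AᵀP(A−BK) = [56.5000 4.1250; 4.1250 4.9688]
tr(P') = 61.4688

0.2500 0.4375


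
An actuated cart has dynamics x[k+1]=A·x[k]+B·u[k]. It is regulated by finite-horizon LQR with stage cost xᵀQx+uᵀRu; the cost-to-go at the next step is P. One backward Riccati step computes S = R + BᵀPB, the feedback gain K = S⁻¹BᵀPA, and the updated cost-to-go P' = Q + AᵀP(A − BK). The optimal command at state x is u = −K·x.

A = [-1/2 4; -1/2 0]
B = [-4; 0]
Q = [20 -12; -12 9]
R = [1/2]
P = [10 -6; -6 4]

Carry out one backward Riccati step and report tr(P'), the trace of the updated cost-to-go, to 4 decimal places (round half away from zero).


BᵀP = [-40.0000 24.0000]
S = R + BᵀPB = [1/2] + [160.0000] = [160.5000]
BᵀPA = [8.0000 -160.0000]
K = S⁻¹·BᵀPA = [0.0498 -0.9969]
A−BK = [-0.3006 0.0125; -0.5000 0.0000]
AᵀP(A−BK) = [0.1012 -0.0249; -0.0249 0.4984]
P' = Q + AᵀP(A−BK) = [20.1012 -12.0249; -12.0249 9.4984]
tr(P') = 29.5997

29.5997


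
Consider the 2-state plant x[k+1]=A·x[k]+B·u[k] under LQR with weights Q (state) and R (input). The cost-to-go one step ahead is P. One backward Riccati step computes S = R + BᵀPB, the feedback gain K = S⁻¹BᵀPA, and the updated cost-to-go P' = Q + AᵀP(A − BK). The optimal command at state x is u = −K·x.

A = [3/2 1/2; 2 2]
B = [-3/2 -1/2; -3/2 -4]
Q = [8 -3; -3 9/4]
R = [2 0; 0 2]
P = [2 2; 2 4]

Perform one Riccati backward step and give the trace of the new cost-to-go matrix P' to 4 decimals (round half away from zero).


BᵀP = [-6.0000 -9.0000; -9.0000 -17.0000]
S = R + BᵀPB = [2 0; 0 2] + [22.5000 39.0000; 39.0000 72.5000] = [24.5000 39.0000; 39.0000 74.5000]
BᵀPA = [-27.0000 -21.0000; -47.5000 -38.5000]
K = S⁻¹·BᵀPA = [-0.5226 -0.2071; -0.3640 -0.4084]
A−BK = [0.5341 -0.0148; -0.2399 0.0559]
AᵀP(A−BK) = [1.0994 0.5111; 0.5111 0.4289]
P' = Q + AᵀP(A−BK) = [9.0994 -2.4889; -2.4889 2.6789]
tr(P') = 11.7783

11.7783


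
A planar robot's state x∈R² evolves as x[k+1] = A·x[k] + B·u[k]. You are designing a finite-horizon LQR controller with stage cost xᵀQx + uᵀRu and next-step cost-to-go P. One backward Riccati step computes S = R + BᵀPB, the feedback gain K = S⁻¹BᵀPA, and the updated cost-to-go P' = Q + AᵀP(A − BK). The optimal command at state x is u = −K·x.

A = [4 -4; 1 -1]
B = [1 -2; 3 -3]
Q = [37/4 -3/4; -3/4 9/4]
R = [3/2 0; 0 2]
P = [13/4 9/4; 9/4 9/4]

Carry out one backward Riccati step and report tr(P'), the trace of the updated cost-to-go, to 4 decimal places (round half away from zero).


BᵀP = [10.0000 9.0000; -13.2500 -11.2500]
S = R + BᵀPB = [3/2 0; 0 2] + [37.0000 -47.0000; -47.0000 60.2500] = [38.5000 -47.0000; -47.0000 62.2500]
BᵀPA = [49.0000 -49.0000; -64.2500 64.2500]
K = S⁻¹·BᵀPA = [0.1626 -0.1626; -0.9094 0.9094]
A−BK = [2.0187 -2.0187; -2.2159 2.2159]
AᵀP(A−BK) = [5.8561 -5.8561; -5.8561 5.8561]
P' = Q + AᵀP(A−BK) = [15.1061 -6.6061; -6.6061 8.1061]
tr(P') = 23.2122

23.2122


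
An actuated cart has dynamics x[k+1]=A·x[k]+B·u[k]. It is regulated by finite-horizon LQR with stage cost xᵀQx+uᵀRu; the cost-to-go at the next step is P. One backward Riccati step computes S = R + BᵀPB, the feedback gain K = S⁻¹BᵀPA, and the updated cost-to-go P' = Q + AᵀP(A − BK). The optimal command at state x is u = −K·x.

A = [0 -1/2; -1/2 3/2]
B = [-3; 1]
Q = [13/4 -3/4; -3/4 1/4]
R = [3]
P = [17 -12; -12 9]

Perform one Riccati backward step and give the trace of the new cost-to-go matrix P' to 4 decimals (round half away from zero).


4.7595

BᵀP = [-63.0000 45.0000]
S = R + BᵀPB = [3] + [234.0000] = [237.0000]
BᵀPA = [-22.5000 99.0000]
K = S⁻¹·BᵀPA = [-0.0949 0.4177]
A−BK = [-0.2848 0.7532; -0.4051 1.0823]
AᵀP(A−BK) = [0.1139 -0.3513; -0.3513 1.1456]
P' = Q + AᵀP(A−BK) = [3.3639 -1.1013; -1.1013 1.3956]
tr(P') = 4.7595


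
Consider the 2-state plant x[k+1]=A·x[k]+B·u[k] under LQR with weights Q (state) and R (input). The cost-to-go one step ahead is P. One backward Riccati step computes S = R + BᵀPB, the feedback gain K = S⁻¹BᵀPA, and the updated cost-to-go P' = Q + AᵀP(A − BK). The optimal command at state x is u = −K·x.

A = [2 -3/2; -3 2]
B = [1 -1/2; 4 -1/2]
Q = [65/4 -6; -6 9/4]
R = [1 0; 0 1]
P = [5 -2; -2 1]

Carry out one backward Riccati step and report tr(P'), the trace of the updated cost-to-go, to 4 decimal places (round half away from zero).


49.8786

BᵀP = [-3.0000 2.0000; -1.5000 0.5000]
S = R + BᵀPB = [1 0; 0 1] + [5.0000 0.5000; 0.5000 0.5000] = [6.0000 0.5000; 0.5000 1.5000]
BᵀPA = [-12.0000 8.5000; -4.5000 3.2500]
K = S⁻¹·BᵀPA = [-1.8000 1.2714; -2.4000 1.7429]
A−BK = [2.6000 -1.9000; 3.0000 -2.2143]
AᵀP(A−BK) = [20.6000 -14.9000; -14.9000 10.7786]
P' = Q + AᵀP(A−BK) = [36.8500 -20.9000; -20.9000 13.0286]
tr(P') = 49.8786


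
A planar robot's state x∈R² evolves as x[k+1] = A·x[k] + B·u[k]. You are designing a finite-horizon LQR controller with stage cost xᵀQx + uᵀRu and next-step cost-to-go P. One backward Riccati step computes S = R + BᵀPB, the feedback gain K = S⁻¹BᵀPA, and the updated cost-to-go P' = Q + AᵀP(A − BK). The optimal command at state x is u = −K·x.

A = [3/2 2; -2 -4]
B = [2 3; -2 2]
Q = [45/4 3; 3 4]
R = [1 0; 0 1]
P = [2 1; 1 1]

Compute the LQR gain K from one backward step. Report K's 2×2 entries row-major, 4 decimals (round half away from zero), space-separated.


BᵀP = [2.0000 0.0000; 8.0000 5.0000]
S = R + BᵀPB = [1 0; 0 1] + [4.0000 6.0000; 6.0000 34.0000] = [5.0000 6.0000; 6.0000 35.0000]
BᵀPA = [3.0000 4.0000; 2.0000 -4.0000]
K = S⁻¹·BᵀPA = [0.6691 1.1799; -0.0576 -0.3165]
A−BK = [0.3345 0.5899; -0.5468 -1.0072]
AᵀP(A−BK) = [0.6079 1.0935; 1.0935 2.0144]
P' = Q + AᵀP(A−BK) = [11.8579 4.0935; 4.0935 6.0144]
tr(P') = 17.8723

0.6691 1.1799 -0.0576 -0.3165


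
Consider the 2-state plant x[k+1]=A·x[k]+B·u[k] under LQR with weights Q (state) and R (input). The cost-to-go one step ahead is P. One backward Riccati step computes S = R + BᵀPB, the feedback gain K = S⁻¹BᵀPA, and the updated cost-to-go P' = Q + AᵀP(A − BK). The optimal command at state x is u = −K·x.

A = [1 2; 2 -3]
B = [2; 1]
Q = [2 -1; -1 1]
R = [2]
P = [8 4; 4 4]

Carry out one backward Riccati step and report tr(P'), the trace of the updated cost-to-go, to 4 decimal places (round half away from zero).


BᵀP = [20.0000 12.0000]
S = R + BᵀPB = [2] + [52.0000] = [54.0000]
BᵀPA = [44.0000 4.0000]
K = S⁻¹·BᵀPA = [0.8148 0.0741]
A−BK = [-0.6296 1.8519; 1.1852 -3.0741]
AᵀP(A−BK) = [4.1481 -7.2593; -7.2593 19.7037]
P' = Q + AᵀP(A−BK) = [6.1481 -8.2593; -8.2593 20.7037]
tr(P') = 26.8519

26.8519


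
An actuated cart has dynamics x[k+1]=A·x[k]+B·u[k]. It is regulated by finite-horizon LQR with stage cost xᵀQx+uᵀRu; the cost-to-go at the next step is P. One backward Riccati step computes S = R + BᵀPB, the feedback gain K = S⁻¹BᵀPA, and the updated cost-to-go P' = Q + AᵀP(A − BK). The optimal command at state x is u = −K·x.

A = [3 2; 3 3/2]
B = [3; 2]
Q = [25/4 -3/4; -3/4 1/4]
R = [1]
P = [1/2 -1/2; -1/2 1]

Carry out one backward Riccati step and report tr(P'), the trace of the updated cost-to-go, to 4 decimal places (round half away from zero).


8.8036

BᵀP = [0.5000 0.5000]
S = R + BᵀPB = [1] + [2.5000] = [3.5000]
BᵀPA = [3.0000 1.7500]
K = S⁻¹·BᵀPA = [0.8571 0.5000]
A−BK = [0.4286 0.5000; 1.2857 0.5000]
AᵀP(A−BK) = [1.9286 0.7500; 0.7500 0.3750]
P' = Q + AᵀP(A−BK) = [8.1786 0.0000; 0.0000 0.6250]
tr(P') = 8.8036


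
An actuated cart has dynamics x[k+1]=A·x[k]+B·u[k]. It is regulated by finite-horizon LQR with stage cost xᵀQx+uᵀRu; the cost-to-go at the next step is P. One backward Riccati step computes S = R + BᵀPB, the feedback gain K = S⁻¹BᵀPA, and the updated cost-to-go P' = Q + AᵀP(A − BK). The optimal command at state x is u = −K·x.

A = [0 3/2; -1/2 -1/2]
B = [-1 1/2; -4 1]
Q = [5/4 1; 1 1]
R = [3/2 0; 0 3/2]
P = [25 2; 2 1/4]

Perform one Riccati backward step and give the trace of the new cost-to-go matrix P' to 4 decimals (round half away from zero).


BᵀP = [-33.0000 -3.0000; 14.5000 1.2500]
S = R + BᵀPB = [3/2 0; 0 3/2] + [45.0000 -19.5000; -19.5000 8.5000] = [46.5000 -19.5000; -19.5000 10.0000]
BᵀPA = [1.5000 -48.0000; -0.6250 21.1250]
K = S⁻¹·BᵀPA = [0.0332 -0.8031; 0.0022 0.5465]
A−BK = [0.0321 0.4237; -0.3695 -4.2588]
AᵀP(A−BK) = [0.0141 0.1087; 0.1087 3.2199]
P' = Q + AᵀP(A−BK) = [1.2641 1.1087; 1.1087 4.2199]
tr(P') = 5.4840

5.4840


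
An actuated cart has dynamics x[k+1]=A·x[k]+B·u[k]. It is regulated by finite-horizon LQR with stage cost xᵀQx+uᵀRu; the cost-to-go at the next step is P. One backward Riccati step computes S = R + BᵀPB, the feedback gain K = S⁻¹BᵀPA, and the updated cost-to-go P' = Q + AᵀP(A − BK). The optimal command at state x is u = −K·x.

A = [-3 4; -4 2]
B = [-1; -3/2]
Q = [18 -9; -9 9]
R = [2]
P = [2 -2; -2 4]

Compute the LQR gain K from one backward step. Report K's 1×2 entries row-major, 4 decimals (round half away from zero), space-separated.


1.8571 -0.5714

BᵀP = [1.0000 -4.0000]
S = R + BᵀPB = [2] + [5.0000] = [7.0000]
BᵀPA = [13.0000 -4.0000]
K = S⁻¹·BᵀPA = [1.8571 -0.5714]
A−BK = [-1.1429 3.4286; -1.2143 1.1429]
AᵀP(A−BK) = [9.8571 -4.5714; -4.5714 13.7143]
P' = Q + AᵀP(A−BK) = [27.8571 -13.5714; -13.5714 22.7143]
tr(P') = 50.5714


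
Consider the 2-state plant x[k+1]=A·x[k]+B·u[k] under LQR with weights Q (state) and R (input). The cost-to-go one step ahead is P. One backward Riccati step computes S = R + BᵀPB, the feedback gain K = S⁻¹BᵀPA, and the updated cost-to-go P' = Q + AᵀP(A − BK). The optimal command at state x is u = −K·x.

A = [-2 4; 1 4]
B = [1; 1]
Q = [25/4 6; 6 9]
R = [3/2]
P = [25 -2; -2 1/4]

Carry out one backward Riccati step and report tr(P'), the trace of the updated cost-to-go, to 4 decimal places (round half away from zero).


45.6951

BᵀP = [23.0000 -1.7500]
S = R + BᵀPB = [3/2] + [21.2500] = [22.7500]
BᵀPA = [-47.7500 85.0000]
K = S⁻¹·BᵀPA = [-2.0989 3.7363]
A−BK = [0.0989 0.2637; 3.0989 0.2637]
AᵀP(A−BK) = [8.0275 -12.5934; -12.5934 22.4176]
P' = Q + AᵀP(A−BK) = [14.2775 -6.5934; -6.5934 31.4176]
tr(P') = 45.6951


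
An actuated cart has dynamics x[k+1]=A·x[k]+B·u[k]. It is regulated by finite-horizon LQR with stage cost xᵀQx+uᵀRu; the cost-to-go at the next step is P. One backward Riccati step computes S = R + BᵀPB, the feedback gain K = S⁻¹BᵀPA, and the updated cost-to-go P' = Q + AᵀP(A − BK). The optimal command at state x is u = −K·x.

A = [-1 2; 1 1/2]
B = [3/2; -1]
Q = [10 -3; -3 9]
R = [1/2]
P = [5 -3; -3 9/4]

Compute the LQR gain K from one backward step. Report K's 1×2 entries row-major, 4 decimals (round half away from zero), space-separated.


BᵀP = [10.5000 -6.7500]
S = R + BᵀPB = [1/2] + [22.5000] = [23.0000]
BᵀPA = [-17.2500 17.6250]
K = S⁻¹·BᵀPA = [-0.7500 0.7663]
A−BK = [0.1250 0.8505; 0.2500 1.2663]
AᵀP(A−BK) = [0.3125 -0.1563; -0.1563 1.0564]
P' = Q + AᵀP(A−BK) = [10.3125 -3.1563; -3.1563 10.0564]
tr(P') = 20.3689

-0.7500 0.7663


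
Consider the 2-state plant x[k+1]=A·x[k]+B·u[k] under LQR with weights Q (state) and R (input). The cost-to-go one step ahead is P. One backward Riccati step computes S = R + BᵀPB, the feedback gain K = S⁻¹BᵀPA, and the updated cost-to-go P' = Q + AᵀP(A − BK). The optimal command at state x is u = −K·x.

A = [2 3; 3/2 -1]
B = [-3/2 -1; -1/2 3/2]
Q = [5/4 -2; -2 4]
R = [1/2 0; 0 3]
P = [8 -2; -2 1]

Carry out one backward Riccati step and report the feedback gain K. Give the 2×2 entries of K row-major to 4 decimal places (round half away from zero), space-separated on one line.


-1.2175 -1.6934 0.0628 -0.5985

BᵀP = [-11.0000 2.5000; -11.0000 3.5000]
S = R + BᵀPB = [1/2 0; 0 3] + [15.2500 14.7500; 14.7500 16.2500] = [15.7500 14.7500; 14.7500 19.2500]
BᵀPA = [-18.2500 -35.5000; -16.7500 -36.5000]
K = S⁻¹·BᵀPA = [-1.2175 -1.6934; 0.0628 -0.5985]
A−BK = [0.2365 -0.1387; 0.7971 -0.9489]
AᵀP(A−BK) = [1.0818 0.5693; 0.5693 3.0365]
P' = Q + AᵀP(A−BK) = [2.3318 -1.4307; -1.4307 7.0365]
tr(P') = 9.3682


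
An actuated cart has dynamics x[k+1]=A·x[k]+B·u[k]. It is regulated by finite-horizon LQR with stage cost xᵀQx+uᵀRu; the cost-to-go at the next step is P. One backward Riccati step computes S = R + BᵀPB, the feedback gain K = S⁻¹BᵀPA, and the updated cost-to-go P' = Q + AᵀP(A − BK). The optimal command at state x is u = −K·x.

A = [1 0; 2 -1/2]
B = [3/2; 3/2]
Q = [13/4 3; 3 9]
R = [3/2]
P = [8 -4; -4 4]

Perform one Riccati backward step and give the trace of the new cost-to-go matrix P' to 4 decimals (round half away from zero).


17.8214

BᵀP = [6.0000 0.0000]
S = R + BᵀPB = [3/2] + [9.0000] = [10.5000]
BᵀPA = [6.0000 0.0000]
K = S⁻¹·BᵀPA = [0.5714 0.0000]
A−BK = [0.1429 0.0000; 1.1429 -0.5000]
AᵀP(A−BK) = [4.5714 -2.0000; -2.0000 1.0000]
P' = Q + AᵀP(A−BK) = [7.8214 1.0000; 1.0000 10.0000]
tr(P') = 17.8214


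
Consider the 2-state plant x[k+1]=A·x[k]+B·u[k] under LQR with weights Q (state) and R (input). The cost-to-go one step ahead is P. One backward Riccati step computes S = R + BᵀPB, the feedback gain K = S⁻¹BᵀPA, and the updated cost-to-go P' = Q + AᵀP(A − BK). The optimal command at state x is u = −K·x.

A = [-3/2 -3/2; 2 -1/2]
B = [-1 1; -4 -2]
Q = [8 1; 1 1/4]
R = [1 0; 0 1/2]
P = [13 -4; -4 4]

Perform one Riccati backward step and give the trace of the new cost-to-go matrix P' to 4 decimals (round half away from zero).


BᵀP = [3.0000 -12.0000; 21.0000 -12.0000]
S = R + BᵀPB = [1 0; 0 1/2] + [45.0000 27.0000; 27.0000 45.0000] = [46.0000 27.0000; 27.0000 45.5000]
BᵀPA = [-28.5000 1.5000; -55.5000 -25.5000]
K = S⁻¹·BᵀPA = [0.1479 0.5548; -1.3076 -0.8897]
A−BK = [-0.0445 -0.0555; -0.0235 -0.0601]
AᵀP(A−BK) = [0.8964 0.6856; 0.6856 0.7314]
P' = Q + AᵀP(A−BK) = [8.8964 1.6856; 1.6856 0.9814]
tr(P') = 9.8777

9.8777


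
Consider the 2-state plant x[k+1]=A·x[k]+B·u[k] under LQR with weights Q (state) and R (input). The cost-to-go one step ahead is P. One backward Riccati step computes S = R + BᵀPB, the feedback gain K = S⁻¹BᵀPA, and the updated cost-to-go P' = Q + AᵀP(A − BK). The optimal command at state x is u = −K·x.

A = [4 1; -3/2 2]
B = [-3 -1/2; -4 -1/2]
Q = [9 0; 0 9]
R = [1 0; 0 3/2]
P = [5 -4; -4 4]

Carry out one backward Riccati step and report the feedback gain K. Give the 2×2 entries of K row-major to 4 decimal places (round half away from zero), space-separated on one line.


0.9213 -0.5169 -1.9326 0.1573

BᵀP = [1.0000 -4.0000; -0.5000 0.0000]
S = R + BᵀPB = [1 0; 0 3/2] + [13.0000 1.5000; 1.5000 0.2500] = [14.0000 1.5000; 1.5000 1.7500]
BᵀPA = [10.0000 -7.0000; -2.0000 -0.5000]
K = S⁻¹·BᵀPA = [0.9213 -0.5169; -1.9326 0.1573]
A−BK = [5.7978 -0.4719; 1.2191 0.0112]
AᵀP(A−BK) = [123.9213 -12.5169; -12.5169 1.4607]
P' = Q + AᵀP(A−BK) = [132.9213 -12.5169; -12.5169 10.4607]
tr(P') = 143.3820


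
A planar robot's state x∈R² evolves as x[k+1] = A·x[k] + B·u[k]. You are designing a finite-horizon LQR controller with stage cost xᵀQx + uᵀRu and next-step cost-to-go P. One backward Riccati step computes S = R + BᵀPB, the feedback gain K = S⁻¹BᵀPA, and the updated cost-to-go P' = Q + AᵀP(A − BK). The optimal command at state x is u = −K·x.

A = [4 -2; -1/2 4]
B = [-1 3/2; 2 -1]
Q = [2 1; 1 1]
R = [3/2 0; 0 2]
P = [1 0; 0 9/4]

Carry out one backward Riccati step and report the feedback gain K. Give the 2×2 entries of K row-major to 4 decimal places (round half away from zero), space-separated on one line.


BᵀP = [-1.0000 4.5000; 1.5000 -2.2500]
S = R + BᵀPB = [3/2 0; 0 2] + [10.0000 -6.0000; -6.0000 4.5000] = [11.5000 -6.0000; -6.0000 6.5000]
BᵀPA = [-6.2500 20.0000; 7.1250 -12.0000]
K = S⁻¹·BᵀPA = [0.0548 1.4968; 1.1468 -0.4645]
A−BK = [2.3347 0.1935; 0.5371 0.5419]
AᵀP(A−BK) = [8.7345 0.1645; 0.1645 4.4903]
P' = Q + AᵀP(A−BK) = [10.7345 1.1645; 1.1645 5.4903]
tr(P') = 16.2248

0.0548 1.4968 1.1468 -0.4645


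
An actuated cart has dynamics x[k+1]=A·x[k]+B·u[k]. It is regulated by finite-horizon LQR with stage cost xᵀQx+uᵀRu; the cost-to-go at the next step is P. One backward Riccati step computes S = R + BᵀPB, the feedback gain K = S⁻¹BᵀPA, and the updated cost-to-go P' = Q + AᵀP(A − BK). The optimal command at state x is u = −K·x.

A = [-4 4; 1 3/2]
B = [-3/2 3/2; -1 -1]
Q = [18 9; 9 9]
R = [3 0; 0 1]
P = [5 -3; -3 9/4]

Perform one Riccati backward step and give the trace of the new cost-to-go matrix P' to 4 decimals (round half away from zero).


BᵀP = [-4.5000 2.2500; 10.5000 -6.7500]
S = R + BᵀPB = [3 0; 0 1] + [4.5000 -9.0000; -9.0000 22.5000] = [7.5000 -9.0000; -9.0000 23.5000]
BᵀPA = [20.2500 -14.6250; -48.7500 31.8750]
K = S⁻¹·BᵀPA = [0.3898 -0.5965; -1.9252 1.1280]
A−BK = [-0.5276 1.4134; -0.5354 2.0315]
AᵀP(A−BK) = [4.5039 -3.5591; -3.5591 4.3858]
P' = Q + AᵀP(A−BK) = [22.5039 5.4409; 5.4409 13.3858]
tr(P') = 35.8898

35.8898


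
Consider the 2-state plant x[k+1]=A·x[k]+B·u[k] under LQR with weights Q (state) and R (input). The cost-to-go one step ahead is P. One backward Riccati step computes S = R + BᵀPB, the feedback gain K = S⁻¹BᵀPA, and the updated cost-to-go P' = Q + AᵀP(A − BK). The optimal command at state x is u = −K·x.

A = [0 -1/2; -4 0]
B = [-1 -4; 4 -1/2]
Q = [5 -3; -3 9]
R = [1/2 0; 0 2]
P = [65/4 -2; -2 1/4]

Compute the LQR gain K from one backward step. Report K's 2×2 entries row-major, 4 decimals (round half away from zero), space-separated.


BᵀP = [-24.2500 3.0000; -64.0000 7.8750]
S = R + BᵀPB = [1/2 0; 0 2] + [36.2500 95.5000; 95.5000 252.0625] = [36.7500 95.5000; 95.5000 254.0625]
BᵀPA = [-12.0000 12.1250; -31.5000 32.0000]
K = S⁻¹·BᵀPA = [-0.1870 0.1132; -0.0537 0.0834]
A−BK = [-0.4018 -0.0532; -3.2787 -0.4110]
AᵀP(A−BK) = [0.0647 -0.0144; -0.0144 0.0211]
P' = Q + AᵀP(A−BK) = [5.0647 -3.0144; -3.0144 9.0211]
tr(P') = 14.0857

-0.1870 0.1132 -0.0537 0.0834


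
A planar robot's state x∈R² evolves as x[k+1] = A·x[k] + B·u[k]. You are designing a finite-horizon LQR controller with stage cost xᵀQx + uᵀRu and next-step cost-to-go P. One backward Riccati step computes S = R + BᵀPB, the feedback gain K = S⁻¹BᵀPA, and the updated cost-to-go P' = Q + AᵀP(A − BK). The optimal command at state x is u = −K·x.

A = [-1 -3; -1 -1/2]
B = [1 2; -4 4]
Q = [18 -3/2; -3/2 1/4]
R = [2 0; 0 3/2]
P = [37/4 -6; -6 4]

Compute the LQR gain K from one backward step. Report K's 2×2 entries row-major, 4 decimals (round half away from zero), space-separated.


-0.1206 -0.7824 -0.1682 -0.3571

BᵀP = [33.2500 -22.0000; -5.5000 4.0000]
S = R + BᵀPB = [2 0; 0 3/2] + [121.2500 -21.5000; -21.5000 5.0000] = [123.2500 -21.5000; -21.5000 6.5000]
BᵀPA = [-11.2500 -88.7500; 1.5000 14.5000]
K = S⁻¹·BᵀPA = [-0.1206 -0.7824; -0.1682 -0.3571]
A−BK = [-0.5430 -1.5035; -0.8097 -2.2012]
AᵀP(A−BK) = [0.1453 0.4840; 0.4840 1.9923]
P' = Q + AᵀP(A−BK) = [18.1453 -1.0160; -1.0160 2.2423]
tr(P') = 20.3876


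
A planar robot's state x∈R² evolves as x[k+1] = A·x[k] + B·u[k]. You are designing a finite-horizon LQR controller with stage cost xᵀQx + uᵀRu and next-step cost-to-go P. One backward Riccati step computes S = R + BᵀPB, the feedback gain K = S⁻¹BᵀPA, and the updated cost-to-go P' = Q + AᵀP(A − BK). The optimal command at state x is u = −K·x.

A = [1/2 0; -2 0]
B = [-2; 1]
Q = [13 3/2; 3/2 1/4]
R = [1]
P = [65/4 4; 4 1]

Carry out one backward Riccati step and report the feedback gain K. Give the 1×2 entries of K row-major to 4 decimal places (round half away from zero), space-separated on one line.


-0.0049 0.0000

BᵀP = [-28.5000 -7.0000]
S = R + BᵀPB = [1] + [50.0000] = [51.0000]
BᵀPA = [-0.2500 0.0000]
K = S⁻¹·BᵀPA = [-0.0049 0.0000]
A−BK = [0.4902 0.0000; -1.9951 0.0000]
AᵀP(A−BK) = [0.0613 0.0000; 0.0000 0.0000]
P' = Q + AᵀP(A−BK) = [13.0613 1.5000; 1.5000 0.2500]
tr(P') = 13.3113


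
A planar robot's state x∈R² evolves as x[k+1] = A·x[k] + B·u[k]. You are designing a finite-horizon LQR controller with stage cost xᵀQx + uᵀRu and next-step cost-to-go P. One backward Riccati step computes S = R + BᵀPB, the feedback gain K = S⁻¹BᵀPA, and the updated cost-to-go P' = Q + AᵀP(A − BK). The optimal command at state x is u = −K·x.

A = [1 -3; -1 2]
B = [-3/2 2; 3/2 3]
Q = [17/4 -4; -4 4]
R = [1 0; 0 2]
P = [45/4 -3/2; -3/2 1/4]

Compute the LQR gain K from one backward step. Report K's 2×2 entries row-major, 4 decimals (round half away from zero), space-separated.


BᵀP = [-19.1250 2.6250; 18.0000 -2.2500]
S = R + BᵀPB = [1 0; 0 2] + [32.6250 -30.3750; -30.3750 29.2500] = [33.6250 -30.3750; -30.3750 31.2500]
BᵀPA = [-21.7500 62.6250; 20.2500 -58.5000]
K = S⁻¹·BᵀPA = [-0.5041 1.4054; 0.1580 -0.5059]
A−BK = [-0.0722 0.1200; -0.7180 1.4096]
AᵀP(A−BK) = [0.3361 -0.9370; -0.9370 2.6385]
P' = Q + AᵀP(A−BK) = [4.5861 -4.9370; -4.9370 6.6385]
tr(P') = 11.2245

-0.5041 1.4054 0.1580 -0.5059


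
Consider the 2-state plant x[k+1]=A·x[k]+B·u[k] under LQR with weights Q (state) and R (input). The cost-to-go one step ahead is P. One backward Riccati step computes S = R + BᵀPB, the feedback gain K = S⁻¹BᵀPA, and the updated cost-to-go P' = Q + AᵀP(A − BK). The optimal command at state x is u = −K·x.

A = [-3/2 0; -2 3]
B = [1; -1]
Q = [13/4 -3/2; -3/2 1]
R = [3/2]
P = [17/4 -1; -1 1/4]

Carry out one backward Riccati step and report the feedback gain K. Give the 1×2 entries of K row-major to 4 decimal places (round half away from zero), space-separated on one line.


BᵀP = [5.2500 -1.2500]
S = R + BᵀPB = [3/2] + [6.5000] = [8.0000]
BᵀPA = [-5.3750 -3.7500]
K = S⁻¹·BᵀPA = [-0.6719 -0.4688]
A−BK = [-0.8281 0.4688; -2.6719 2.5313]
AᵀP(A−BK) = [0.9512 0.4805; 0.4805 0.4922]
P' = Q + AᵀP(A−BK) = [4.2012 -1.0195; -1.0195 1.4922]
tr(P') = 5.6934

-0.6719 -0.4688


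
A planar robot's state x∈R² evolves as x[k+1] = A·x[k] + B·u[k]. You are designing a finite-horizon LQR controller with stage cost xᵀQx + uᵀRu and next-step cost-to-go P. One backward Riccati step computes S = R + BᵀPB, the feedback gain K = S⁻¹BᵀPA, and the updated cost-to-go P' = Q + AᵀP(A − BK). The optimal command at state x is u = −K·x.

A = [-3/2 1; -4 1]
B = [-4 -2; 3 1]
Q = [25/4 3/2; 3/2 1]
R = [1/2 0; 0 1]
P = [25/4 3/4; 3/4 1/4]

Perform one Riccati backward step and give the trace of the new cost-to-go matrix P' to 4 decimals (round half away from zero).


BᵀP = [-22.7500 -2.2500; -11.7500 -1.2500]
S = R + BᵀPB = [1/2 0; 0 1] + [84.2500 43.2500; 43.2500 22.2500] = [84.7500 43.2500; 43.2500 23.2500]
BᵀPA = [43.1250 -25.0000; 22.6250 -13.0000]
K = S⁻¹·BᵀPA = [0.2416 -0.1902; 0.5238 -0.2053]
A−BK = [0.5138 -0.1715; -5.2484 1.7760]
AᵀP(A−BK) = [4.7951 -1.6521; -1.6521 0.5757]
P' = Q + AᵀP(A−BK) = [11.0451 -0.1521; -0.1521 1.5757]
tr(P') = 12.6208

12.6208


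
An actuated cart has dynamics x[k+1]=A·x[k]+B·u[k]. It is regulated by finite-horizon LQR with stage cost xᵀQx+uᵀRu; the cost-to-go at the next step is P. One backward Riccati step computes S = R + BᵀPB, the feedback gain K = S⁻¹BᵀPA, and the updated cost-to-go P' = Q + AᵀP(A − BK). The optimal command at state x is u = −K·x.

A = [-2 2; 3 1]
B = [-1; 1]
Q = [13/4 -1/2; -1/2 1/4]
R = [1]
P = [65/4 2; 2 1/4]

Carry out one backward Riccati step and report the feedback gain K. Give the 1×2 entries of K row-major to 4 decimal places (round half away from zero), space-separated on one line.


1.7222 -2.2407

BᵀP = [-14.2500 -1.7500]
S = R + BᵀPB = [1] + [12.5000] = [13.5000]
BᵀPA = [23.2500 -30.2500]
K = S⁻¹·BᵀPA = [1.7222 -2.2407]
A−BK = [-0.2778 -0.2407; 1.2778 3.2407]
AᵀP(A−BK) = [3.2083 -4.1528; -4.1528 5.4676]
P' = Q + AᵀP(A−BK) = [6.4583 -4.6528; -4.6528 5.7176]
tr(P') = 12.1759


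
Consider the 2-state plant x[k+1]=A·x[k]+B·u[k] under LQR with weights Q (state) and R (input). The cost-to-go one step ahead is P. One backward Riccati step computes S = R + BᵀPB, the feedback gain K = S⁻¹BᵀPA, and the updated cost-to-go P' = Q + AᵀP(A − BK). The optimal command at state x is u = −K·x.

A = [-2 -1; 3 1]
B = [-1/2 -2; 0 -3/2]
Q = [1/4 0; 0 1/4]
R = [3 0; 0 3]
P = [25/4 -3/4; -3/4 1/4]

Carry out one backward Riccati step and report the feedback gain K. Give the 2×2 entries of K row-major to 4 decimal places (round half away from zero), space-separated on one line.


BᵀP = [-3.1250 0.3750; -11.3750 1.1250]
S = R + BᵀPB = [3 0; 0 3] + [1.5625 5.6875; 5.6875 21.0625] = [4.5625 5.6875; 5.6875 24.0625]
BᵀPA = [7.3750 3.5000; 26.1250 12.5000]
K = S⁻¹·BᵀPA = [0.3729 0.1695; 0.9976 0.4794]
A−BK = [0.1816 0.0436; 4.4964 1.7191]
AᵀP(A−BK) = [7.4383 3.2252; 3.2252 1.4140]
P' = Q + AᵀP(A−BK) = [7.6883 3.2252; 3.2252 1.6640]
tr(P') = 9.3523

0.3729 0.1695 0.9976 0.4794
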